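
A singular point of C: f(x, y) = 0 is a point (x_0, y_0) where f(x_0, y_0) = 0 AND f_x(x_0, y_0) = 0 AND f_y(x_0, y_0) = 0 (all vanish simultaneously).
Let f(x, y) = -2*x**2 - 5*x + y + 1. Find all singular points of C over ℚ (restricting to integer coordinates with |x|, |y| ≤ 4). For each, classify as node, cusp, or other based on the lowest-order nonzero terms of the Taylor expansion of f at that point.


No singular points in the scanned grid; C is smooth there.

Compute partial derivatives:
  f_x = -4*x - 5.
  f_y = 1.
f_y = 1 is a nonzero constant, so f_y never vanishes: no point (x, y) can satisfy f = f_x = f_y = 0. In particular no (x, y) ∈ {−4, ..., 4}² is singular; the curve is smooth.


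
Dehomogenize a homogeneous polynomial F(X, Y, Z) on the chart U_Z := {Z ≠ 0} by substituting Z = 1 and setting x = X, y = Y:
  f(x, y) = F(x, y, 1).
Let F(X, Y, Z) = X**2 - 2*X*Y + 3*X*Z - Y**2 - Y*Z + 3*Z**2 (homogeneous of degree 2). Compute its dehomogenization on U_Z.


f(x, y) = x**2 - 2*x*y + 3*x - y**2 - y + 3

On U_Z we set Z = 1. Each monomial c·X^i·Y^j·Z^k in F becomes c·x^i·y^j·1^k = c·x^i·y^j.
Substituting Z = 1: F(X, Y, 1) = x**2 - 2*x*y + 3*x - y**2 - y + 3.
Note: deg(f) ≤ deg(F) = 2; strict inequality happens when F is divisible by Z (lost terms).


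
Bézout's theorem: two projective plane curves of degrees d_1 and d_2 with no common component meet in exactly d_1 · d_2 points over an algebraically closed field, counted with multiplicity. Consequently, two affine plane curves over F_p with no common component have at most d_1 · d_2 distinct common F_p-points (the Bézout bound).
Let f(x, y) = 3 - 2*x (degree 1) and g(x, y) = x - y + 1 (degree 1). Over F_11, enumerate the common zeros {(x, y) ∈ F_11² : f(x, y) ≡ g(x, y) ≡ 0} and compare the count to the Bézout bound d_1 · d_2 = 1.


Common zeros: {(7, 8)}; count = 1; Bézout bound = 1.

deg(f) = 1, deg(g) = 1, so Bézout bound = 1.
Scan x ∈ F_11. For each x, list the y ∈ F_11 with f(x, y) ≡ 0 and those with g(x, y) ≡ 0 (mod 11); the common zeros in that column are the intersection.
  x = 0: f ≡ 0 at y ∈ ∅; g ≡ 0 at y ∈ {1}; common: ∅.
  x = 1: f ≡ 0 at y ∈ ∅; g ≡ 0 at y ∈ {2}; common: ∅.
  x = 2: f ≡ 0 at y ∈ ∅; g ≡ 0 at y ∈ {3}; common: ∅.
  x = 3: f ≡ 0 at y ∈ ∅; g ≡ 0 at y ∈ {4}; common: ∅.
  x = 4: f ≡ 0 at y ∈ ∅; g ≡ 0 at y ∈ {5}; common: ∅.
  x = 5: f ≡ 0 at y ∈ ∅; g ≡ 0 at y ∈ {6}; common: ∅.
  x = 6: f ≡ 0 at y ∈ ∅; g ≡ 0 at y ∈ {7}; common: ∅.
  x = 7: f ≡ 0 at y ∈ {0, 1, 2, 3, 4, 5, 6, 7, 8, 9, 10}; g ≡ 0 at y ∈ {8}; common: {8}.
  x = 8: f ≡ 0 at y ∈ ∅; g ≡ 0 at y ∈ {9}; common: ∅.
  x = 9: f ≡ 0 at y ∈ ∅; g ≡ 0 at y ∈ {10}; common: ∅.
  x = 10: f ≡ 0 at y ∈ ∅; g ≡ 0 at y ∈ {0}; common: ∅.
Collecting: common zeros = {(7, 8)}, so the count is 1.
Comparison with the Bézout bound: 1 ≤ 1 = deg(f)·deg(g), as expected for curves with no common component (the bound is attained).


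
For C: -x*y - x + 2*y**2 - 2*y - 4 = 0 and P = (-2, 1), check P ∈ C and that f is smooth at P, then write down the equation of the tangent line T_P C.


Tangent line at P: -2*x + 4*y - 8 = 0.

Step 1: f(-2, 1) = 0, so P lies on C.
Step 2: partial derivatives
  f_x(x, y) = -y - 1, f_y(x, y) = -x + 4*y - 2.
  f_x(P) = -2, f_y(P) = 4 (gradient nonzero, so P is smooth).
Step 3: tangent line at P: -2·(x − -2) + 4·(y − 1) = 0.
Expanding: -2*x + 4*y - 8 = 0.


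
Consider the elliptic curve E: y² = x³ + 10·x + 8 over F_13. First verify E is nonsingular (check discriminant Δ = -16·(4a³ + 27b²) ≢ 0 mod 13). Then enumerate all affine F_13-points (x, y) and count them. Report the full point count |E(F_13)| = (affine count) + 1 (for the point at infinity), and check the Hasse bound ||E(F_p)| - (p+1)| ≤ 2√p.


Affine points = {(2, 6), (2, 7), (3, 0), (5, 1), (5, 12), (10, 4), (10, 9), (12, 6), (12, 7)}; affine count = 9; |E(F_13)| = 10.

Discriminant check: Δ ∝ 4a³ + 27b² = 4·10³ + 27·8² = 4·1000 + 27·64 ≡ 8 (mod 13). Nonzero ⇒ E is nonsingular.
For each x ∈ F_13, compute rhs = x³ + 10·x + 8 mod 13, then count y ∈ F_13 with y² ≡ rhs.
  x = 0: rhs = 8, matching y values: none (0 points).
  x = 1: rhs = 6, matching y values: none (0 points).
  x = 2: rhs = 10, matching y values: 6, 7 (2 points).
  x = 3: rhs = 0, matching y values: 0 (1 points).
  x = 4: rhs = 8, matching y values: none (0 points).
  x = 5: rhs = 1, matching y values: 1, 12 (2 points).
  x = 6: rhs = 11, matching y values: none (0 points).
  x = 7: rhs = 5, matching y values: none (0 points).
  x = 8: rhs = 2, matching y values: none (0 points).
  x = 9: rhs = 8, matching y values: none (0 points).
  x = 10: rhs = 3, matching y values: 4, 9 (2 points).
  x = 11: rhs = 6, matching y values: none (0 points).
  x = 12: rhs = 10, matching y values: 6, 7 (2 points).
Total affine count: 9.
Full point count |E(F_13)| = 9 + 1 = 10.
Hasse bound: |10 − (13+1)| = |-4| = 4 ≤ 2√13 ≈ 7.2111 ✓.


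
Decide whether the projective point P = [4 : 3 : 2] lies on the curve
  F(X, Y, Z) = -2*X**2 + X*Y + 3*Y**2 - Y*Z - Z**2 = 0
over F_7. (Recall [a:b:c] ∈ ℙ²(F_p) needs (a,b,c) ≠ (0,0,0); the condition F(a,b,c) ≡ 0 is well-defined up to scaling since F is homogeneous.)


F(4,3,2) ≡ 4 (mod 7); P is NOT on the curve.

Evaluate F(4, 3, 2) term-by-term (mod 7).
  -2*X**2 ↦ -2·16·1·1 = -32
  X*Y ↦ 1·4·3·1 = 12
  3*Y**2 ↦ 3·1·9·1 = 27
  -Y*Z ↦ -1·1·3·2 = -6
  -Z**2 ↦ -1·1·1·4 = -4
Sum: F(4, 3, 2) = (-32) + (12) + (27) + (-6) + (-4) = -3.
Reducing mod 7: -3 ≡ 4 (mod 7).
Since F(a, b, c) ≡ 4 ≠ 0 (mod 7), P does NOT lie on the curve.


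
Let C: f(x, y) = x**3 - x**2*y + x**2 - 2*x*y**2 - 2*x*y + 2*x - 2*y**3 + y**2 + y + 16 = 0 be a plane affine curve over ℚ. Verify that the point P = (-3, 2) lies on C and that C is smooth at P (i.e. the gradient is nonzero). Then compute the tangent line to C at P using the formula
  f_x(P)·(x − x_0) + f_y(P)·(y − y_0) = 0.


Tangent line at P: 23*x + 2*y + 65 = 0.

Step 1: f(-3, 2) = 0, so P lies on C.
Step 2: partial derivatives
  f_x(x, y) = 3*x**2 - 2*x*y + 2*x - 2*y**2 - 2*y + 2, f_y(x, y) = -x**2 - 4*x*y - 2*x - 6*y**2 + 2*y + 1.
  f_x(P) = 23, f_y(P) = 2 (gradient nonzero, so P is smooth).
Step 3: tangent line at P: 23·(x − -3) + 2·(y − 2) = 0.
Expanding: 23*x + 2*y + 65 = 0.


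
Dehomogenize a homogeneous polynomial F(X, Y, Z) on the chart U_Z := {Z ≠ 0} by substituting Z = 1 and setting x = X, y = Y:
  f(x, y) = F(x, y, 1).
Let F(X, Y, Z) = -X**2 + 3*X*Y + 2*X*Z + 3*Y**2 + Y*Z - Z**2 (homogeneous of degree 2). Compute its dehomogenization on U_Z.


f(x, y) = -x**2 + 3*x*y + 2*x + 3*y**2 + y - 1

On U_Z we set Z = 1. Each monomial c·X^i·Y^j·Z^k in F becomes c·x^i·y^j·1^k = c·x^i·y^j.
Substituting Z = 1: F(X, Y, 1) = -x**2 + 3*x*y + 2*x + 3*y**2 + y - 1.
Note: deg(f) ≤ deg(F) = 2; strict inequality happens when F is divisible by Z (lost terms).


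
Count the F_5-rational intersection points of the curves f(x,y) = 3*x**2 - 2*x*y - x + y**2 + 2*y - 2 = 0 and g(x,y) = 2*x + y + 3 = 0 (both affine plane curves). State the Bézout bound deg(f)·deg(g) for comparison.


Common zeros: {(1, 0)}; count = 1; Bézout bound = 2.

deg(f) = 2, deg(g) = 1, so Bézout bound = 2.
Scan x ∈ F_5. For each x, list the y ∈ F_5 with f(x, y) ≡ 0 and those with g(x, y) ≡ 0 (mod 5); the common zeros in that column are the intersection.
  x = 0: f ≡ 0 at y ∈ ∅; g ≡ 0 at y ∈ {2}; common: ∅.
  x = 1: f ≡ 0 at y ∈ {0}; g ≡ 0 at y ∈ {0}; common: {0}.
  x = 2: f ≡ 0 at y ∈ ∅; g ≡ 0 at y ∈ {3}; common: ∅.
  x = 3: f ≡ 0 at y ∈ ∅; g ≡ 0 at y ∈ {1}; common: ∅.
  x = 4: f ≡ 0 at y ∈ ∅; g ≡ 0 at y ∈ {4}; common: ∅.
Collecting: common zeros = {(1, 0)}, so the count is 1.
Comparison with the Bézout bound: 1 ≤ 2 = deg(f)·deg(g), as expected for curves with no common component (the affine F_5-count falls short of the bound because intersections may lie at infinity, over extension fields, or carry multiplicity).


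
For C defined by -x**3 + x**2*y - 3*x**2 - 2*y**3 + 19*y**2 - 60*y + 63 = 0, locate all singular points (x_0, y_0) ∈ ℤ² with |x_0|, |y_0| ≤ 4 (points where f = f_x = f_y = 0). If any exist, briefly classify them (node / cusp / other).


Singular points: {(0, 3)}; classification: cusp.

Compute partial derivatives:
  f_x = -3*x**2 + 2*x*y - 6*x.
  f_y = x**2 - 6*y**2 + 38*y - 60.
Scan x_0 ∈ {−4, ..., 4}. For each x_0, f_y(x_0, y) is a polynomial in y; find its integer roots y ∈ {−4, ..., 4}, then test f_x and f at those candidates.
  x = -4: f_y(-4, y) = -6*y**2 + 38*y - 44; no integer root y with |y| ≤ 4.
  x = -3: f_y(-3, y) = -6*y**2 + 38*y - 51; no integer root y with |y| ≤ 4.
  x = -2: f_y(-2, y) = -6*y**2 + 38*y - 56; vanishes at y ∈ {4}. (-2, 4): f_x = -16 ≠ 0.
  x = -1: f_y(-1, y) = -6*y**2 + 38*y - 59; no integer root y with |y| ≤ 4.
  x = 0: f_y(0, y) = -6*y**2 + 38*y - 60; vanishes at y ∈ {3}. (0, 3): f_x = 0, f = 0 — SINGULAR.
  x = 1: f_y(1, y) = -6*y**2 + 38*y - 59; no integer root y with |y| ≤ 4.
  x = 2: f_y(2, y) = -6*y**2 + 38*y - 56; vanishes at y ∈ {4}. (2, 4): f_x = -8 ≠ 0.
  x = 3: f_y(3, y) = -6*y**2 + 38*y - 51; no integer root y with |y| ≤ 4.
  x = 4: f_y(4, y) = -6*y**2 + 38*y - 44; no integer root y with |y| ≤ 4.
Only singular point on the grid: (0, 3).
Classify: substitute x = 0 + u, y = 3 + v and expand: f = -u**3 + u**2*v - 2*v**3 + v**2.
No constant or linear terms (consistent with a singular point). Quadratic part: v**2. Cubic part: -u**3 + u**2*v - 2*v**3.
The quadratic part v**2 is a perfect square, so there is a single (double) tangent line v = 0, i.e. y = 3. Restricting the cubic part to that line (v = 0) leaves -u**3 ≠ 0, so f is not divisible by v and the branch is v² ≈ u**3 to lowest order — this is a cusp.
Classification: cusp.


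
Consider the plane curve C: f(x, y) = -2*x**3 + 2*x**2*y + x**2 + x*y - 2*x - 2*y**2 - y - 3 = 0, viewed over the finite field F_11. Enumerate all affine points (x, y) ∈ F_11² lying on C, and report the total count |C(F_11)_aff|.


Affine F_11-points: {(1, 6), (3, 2), (3, 8), (5, 8), (6, 3), (6, 8), (8, 0), (8, 7), (10, 1), (10, 10)}; count = 10.

For each of the 121 pairs (x, y) ∈ F_11², evaluate f(x, y) mod 11. Record the zeros.
  x = 0: [0↦8, 1↦5, 2↦9, 3↦9, 4↦5, 5↦8, 6↦7, 7↦2, 8↦4, 9↦2, 10↦7]  zeros at y ∈ ∅
  x = 1: [0↦5, 1↦5, 2↦1, 3↦4, 4↦3, 5↦9, 6↦0, 7↦9, 8↦3, 9↦4, 10↦1]  zeros at y ∈ {6}
  x = 2: [0↦3, 1↦10, 2↦2, 3↦1, 4↦7, 5↦9, 6↦7, 7↦1, 8↦2, 9↦10, 10↦3]  zeros at y ∈ ∅
  x = 3: [0↦1, 1↦8, 2↦0, 3↦10, 4↦5, 5↦7, 6↦5, 7↦10, 8↦0, 9↦8, 10↦1]  zeros at y ∈ {2, 8}
  x = 4: [0↦9, 1↦9, 2↦5, 3↦8, 4↦7, 5↦2, 6↦4, 7↦2, 8↦7, 9↦8, 10↦5]  zeros at y ∈ ∅
  x = 5: [0↦4, 1↦1, 2↦5, 3↦5, 4↦1, 5↦4, 6↦3, 7↦9, 8↦0, 9↦9, 10↦3]  zeros at y ∈ {8}
  x = 6: [0↦7, 1↦5, 2↦10, 3↦0, 4↦8, 5↦1, 6↦1, 7↦8, 8↦0, 9↦10, 10↦5]  zeros at y ∈ {3, 8}
  x = 7: [0↦6, 1↦9, 2↦8, 3↦3, 4↦5, 5↦3, 6↦8, 7↦9, 8↦6, 9↦10, 10↦10]  zeros at y ∈ ∅
  x = 8: [0↦0, 1↦1, 2↦9, 3↦2, 4↦2, 5↦9, 6↦1, 7↦0, 8↦6, 9↦8, 10↦6]  zeros at y ∈ {0, 7}
  x = 9: [0↦10, 1↦2, 2↦1, 3↦7, 4↦9, 5↦7, 6↦1, 7↦2, 8↦10, 9↦3, 10↦3]  zeros at y ∈ ∅
  x = 10: [0↦2, 1↦0, 2↦5, 3↦6, 4↦3, 5↦7, 6↦7, 7↦3, 8↦6, 9↦5, 10↦0]  zeros at y ∈ {1, 10}
Collecting zeros: affine points = {(1, 6), (3, 2), (3, 8), (5, 8), (6, 3), (6, 8), (8, 0), (8, 7), (10, 1), (10, 10)}.
Total count |C(F_11)_aff| = 10.


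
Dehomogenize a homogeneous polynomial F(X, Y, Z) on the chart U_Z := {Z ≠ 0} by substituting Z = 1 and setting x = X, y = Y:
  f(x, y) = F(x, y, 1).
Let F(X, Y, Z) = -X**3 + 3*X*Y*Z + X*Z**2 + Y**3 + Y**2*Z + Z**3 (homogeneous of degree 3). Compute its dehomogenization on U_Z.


f(x, y) = -x**3 + 3*x*y + x + y**3 + y**2 + 1

On U_Z we set Z = 1. Each monomial c·X^i·Y^j·Z^k in F becomes c·x^i·y^j·1^k = c·x^i·y^j.
Substituting Z = 1: F(X, Y, 1) = -x**3 + 3*x*y + x + y**3 + y**2 + 1.
Note: deg(f) ≤ deg(F) = 3; strict inequality happens when F is divisible by Z (lost terms).


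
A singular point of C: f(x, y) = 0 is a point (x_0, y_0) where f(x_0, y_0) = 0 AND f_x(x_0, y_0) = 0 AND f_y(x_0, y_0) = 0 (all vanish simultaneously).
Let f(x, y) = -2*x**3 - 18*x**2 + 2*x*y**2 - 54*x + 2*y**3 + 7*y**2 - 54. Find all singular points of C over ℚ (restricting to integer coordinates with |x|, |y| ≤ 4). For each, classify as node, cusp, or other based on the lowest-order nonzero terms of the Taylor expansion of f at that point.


Singular points: {(-3, 0)}; classification: cusp.

Compute partial derivatives:
  f_x = -6*x**2 - 36*x + 2*y**2 - 54.
  f_y = 4*x*y + 6*y**2 + 14*y.
Scan x_0 ∈ {−4, ..., 4}. For each x_0, f_y(x_0, y) is a polynomial in y; find its integer roots y ∈ {−4, ..., 4}, then test f_x and f at those candidates.
  x = -4: f_y(-4, y) = 6*y**2 - 2*y; vanishes at y ∈ {0}. (-4, 0): f_x = -6 ≠ 0.
  x = -3: f_y(-3, y) = 6*y**2 + 2*y; vanishes at y ∈ {0}. (-3, 0): f_x = 0, f = 0 — SINGULAR.
  x = -2: f_y(-2, y) = 6*y**2 + 6*y; vanishes at y ∈ {-1, 0}. (-2, -1): f_x = -4 ≠ 0; (-2, 0): f_x = -6 ≠ 0.
  x = -1: f_y(-1, y) = 6*y**2 + 10*y; vanishes at y ∈ {0}. (-1, 0): f_x = -24 ≠ 0.
  x = 0: f_y(0, y) = 6*y**2 + 14*y; vanishes at y ∈ {0}. (0, 0): f_x = -54 ≠ 0.
  x = 1: f_y(1, y) = 6*y**2 + 18*y; vanishes at y ∈ {-3, 0}. (1, -3): f_x = -78 ≠ 0; (1, 0): f_x = -96 ≠ 0.
  x = 2: f_y(2, y) = 6*y**2 + 22*y; vanishes at y ∈ {0}. (2, 0): f_x = -150 ≠ 0.
  x = 3: f_y(3, y) = 6*y**2 + 26*y; vanishes at y ∈ {0}. (3, 0): f_x = -216 ≠ 0.
  x = 4: f_y(4, y) = 6*y**2 + 30*y; vanishes at y ∈ {0}. (4, 0): f_x = -294 ≠ 0.
Only singular point on the grid: (-3, 0).
Classify: substitute x = -3 + u, y = 0 + v and expand: f = -2*u**3 + 2*u*v**2 + 2*v**3 + v**2.
No constant or linear terms (consistent with a singular point). Quadratic part: v**2. Cubic part: -2*u**3 + 2*u*v**2 + 2*v**3.
The quadratic part v**2 is a perfect square, so there is a single (double) tangent line v = 0, i.e. y = 0. Restricting the cubic part to that line (v = 0) leaves -2*u**3 ≠ 0, so f is not divisible by v and the branch is v² ≈ 2*u**3 to lowest order — this is a cusp.
Classification: cusp.


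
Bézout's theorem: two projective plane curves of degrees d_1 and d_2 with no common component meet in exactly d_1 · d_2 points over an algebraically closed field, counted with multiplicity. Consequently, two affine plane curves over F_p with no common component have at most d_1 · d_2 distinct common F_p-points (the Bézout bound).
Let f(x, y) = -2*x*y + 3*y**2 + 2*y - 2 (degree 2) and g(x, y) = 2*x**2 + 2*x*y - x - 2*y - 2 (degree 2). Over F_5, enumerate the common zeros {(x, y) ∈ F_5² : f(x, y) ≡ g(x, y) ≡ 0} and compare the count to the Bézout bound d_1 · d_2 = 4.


Common zeros: ∅; count = 0; Bézout bound = 4.

deg(f) = 2, deg(g) = 2, so Bézout bound = 4.
Scan x ∈ F_5. For each x, list the y ∈ F_5 with f(x, y) ≡ 0 and those with g(x, y) ≡ 0 (mod 5); the common zeros in that column are the intersection.
  x = 0: f ≡ 0 at y ∈ ∅; g ≡ 0 at y ∈ {4}; common: ∅.
  x = 1: f ≡ 0 at y ∈ {2, 3}; g ≡ 0 at y ∈ ∅; common: ∅.
  x = 2: f ≡ 0 at y ∈ ∅; g ≡ 0 at y ∈ {3}; common: ∅.
  x = 3: f ≡ 0 at y ∈ {4}; g ≡ 0 at y ∈ {3}; common: ∅.
  x = 4: f ≡ 0 at y ∈ {1}; g ≡ 0 at y ∈ {4}; common: ∅.
Collecting: common zeros = ∅, so the count is 0.
Comparison with the Bézout bound: 0 ≤ 4 = deg(f)·deg(g), as expected for curves with no common component (the affine F_5-count falls short of the bound because intersections may lie at infinity, over extension fields, or carry multiplicity).


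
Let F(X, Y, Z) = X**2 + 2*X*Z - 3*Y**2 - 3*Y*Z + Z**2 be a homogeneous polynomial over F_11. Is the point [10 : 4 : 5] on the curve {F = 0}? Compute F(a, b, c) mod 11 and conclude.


F(10,4,5) ≡ 7 (mod 11); P is NOT on the curve.

Evaluate F(10, 4, 5) term-by-term (mod 11).
  X**2 ↦ 1·100·1·1 = 100
  2*X*Z ↦ 2·10·1·5 = 100
  -3*Y**2 ↦ -3·1·16·1 = -48
  -3*Y*Z ↦ -3·1·4·5 = -60
  Z**2 ↦ 1·1·1·25 = 25
Sum: F(10, 4, 5) = (100) + (100) + (-48) + (-60) + (25) = 117.
Reducing mod 11: 117 ≡ 7 (mod 11).
Since F(a, b, c) ≡ 7 ≠ 0 (mod 11), P does NOT lie on the curve.


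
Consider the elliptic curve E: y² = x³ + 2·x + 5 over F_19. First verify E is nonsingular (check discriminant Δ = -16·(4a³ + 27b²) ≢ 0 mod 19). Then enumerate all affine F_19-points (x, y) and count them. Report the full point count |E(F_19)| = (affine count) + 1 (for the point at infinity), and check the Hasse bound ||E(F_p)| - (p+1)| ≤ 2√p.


Affine points = {(0, 9), (0, 10), (2, 6), (2, 13), (3, 0), (4, 1), (4, 18), (5, 8), (5, 11), (6, 9), (6, 10), (7, 1), (7, 18), (8, 1), (8, 18), (9, 7), (9, 12), (11, 3), (11, 16), (12, 3), (12, 16), (13, 9), (13, 10), (15, 3), (15, 16)}; affine count = 25; |E(F_19)| = 26.

Discriminant check: Δ ∝ 4a³ + 27b² = 4·2³ + 27·5² = 4·8 + 27·25 ≡ 4 (mod 19). Nonzero ⇒ E is nonsingular.
For each x ∈ F_19, compute rhs = x³ + 2·x + 5 mod 19, then count y ∈ F_19 with y² ≡ rhs.
  x = 0: rhs = 5, matching y values: 9, 10 (2 points).
  x = 1: rhs = 8, matching y values: none (0 points).
  x = 2: rhs = 17, matching y values: 6, 13 (2 points).
  x = 3: rhs = 0, matching y values: 0 (1 points).
  x = 4: rhs = 1, matching y values: 1, 18 (2 points).
  x = 5: rhs = 7, matching y values: 8, 11 (2 points).
  x = 6: rhs = 5, matching y values: 9, 10 (2 points).
  x = 7: rhs = 1, matching y values: 1, 18 (2 points).
  x = 8: rhs = 1, matching y values: 1, 18 (2 points).
  x = 9: rhs = 11, matching y values: 7, 12 (2 points).
  x = 10: rhs = 18, matching y values: none (0 points).
  x = 11: rhs = 9, matching y values: 3, 16 (2 points).
  x = 12: rhs = 9, matching y values: 3, 16 (2 points).
  x = 13: rhs = 5, matching y values: 9, 10 (2 points).
  x = 14: rhs = 3, matching y values: none (0 points).
  x = 15: rhs = 9, matching y values: 3, 16 (2 points).
  x = 16: rhs = 10, matching y values: none (0 points).
  x = 17: rhs = 12, matching y values: none (0 points).
  x = 18: rhs = 2, matching y values: none (0 points).
Total affine count: 25.
Full point count |E(F_19)| = 25 + 1 = 26.
Hasse bound: |26 − (19+1)| = |6| = 6 ≤ 2√19 ≈ 8.7178 ✓.


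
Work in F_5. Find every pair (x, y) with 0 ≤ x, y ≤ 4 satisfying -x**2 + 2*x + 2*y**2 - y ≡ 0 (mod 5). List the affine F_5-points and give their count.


Affine F_5-points: {(0, 0), (0, 3), (2, 0), (2, 3), (3, 4), (4, 4)}; count = 6.

For each of the 25 pairs (x, y) ∈ F_5², evaluate f(x, y) mod 5. Record the zeros.
  x = 0: [0↦0, 1↦1, 2↦1, 3↦0, 4↦3]  zeros at y ∈ {0, 3}
  x = 1: [0↦1, 1↦2, 2↦2, 3↦1, 4↦4]  zeros at y ∈ ∅
  x = 2: [0↦0, 1↦1, 2↦1, 3↦0, 4↦3]  zeros at y ∈ {0, 3}
  x = 3: [0↦2, 1↦3, 2↦3, 3↦2, 4↦0]  zeros at y ∈ {4}
  x = 4: [0↦2, 1↦3, 2↦3, 3↦2, 4↦0]  zeros at y ∈ {4}
Collecting zeros: affine points = {(0, 0), (0, 3), (2, 0), (2, 3), (3, 4), (4, 4)}.
Total count |C(F_5)_aff| = 6.


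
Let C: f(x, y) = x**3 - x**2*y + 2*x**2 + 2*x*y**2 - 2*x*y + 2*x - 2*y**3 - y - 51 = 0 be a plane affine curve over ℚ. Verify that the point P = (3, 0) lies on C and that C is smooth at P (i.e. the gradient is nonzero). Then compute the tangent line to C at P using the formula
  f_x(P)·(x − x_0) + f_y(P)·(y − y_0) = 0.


Tangent line at P: 41*x - 16*y - 123 = 0.

Step 1: f(3, 0) = 0, so P lies on C.
Step 2: partial derivatives
  f_x(x, y) = 3*x**2 - 2*x*y + 4*x + 2*y**2 - 2*y + 2, f_y(x, y) = -x**2 + 4*x*y - 2*x - 6*y**2 - 1.
  f_x(P) = 41, f_y(P) = -16 (gradient nonzero, so P is smooth).
Step 3: tangent line at P: 41·(x − 3) + -16·(y − 0) = 0.
Expanding: 41*x - 16*y - 123 = 0.


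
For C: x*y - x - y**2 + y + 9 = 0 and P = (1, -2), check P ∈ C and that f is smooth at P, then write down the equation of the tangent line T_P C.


Tangent line at P: -3*x + 6*y + 15 = 0.

Step 1: f(1, -2) = 0, so P lies on C.
Step 2: partial derivatives
  f_x(x, y) = y - 1, f_y(x, y) = x - 2*y + 1.
  f_x(P) = -3, f_y(P) = 6 (gradient nonzero, so P is smooth).
Step 3: tangent line at P: -3·(x − 1) + 6·(y − -2) = 0.
Expanding: -3*x + 6*y + 15 = 0.


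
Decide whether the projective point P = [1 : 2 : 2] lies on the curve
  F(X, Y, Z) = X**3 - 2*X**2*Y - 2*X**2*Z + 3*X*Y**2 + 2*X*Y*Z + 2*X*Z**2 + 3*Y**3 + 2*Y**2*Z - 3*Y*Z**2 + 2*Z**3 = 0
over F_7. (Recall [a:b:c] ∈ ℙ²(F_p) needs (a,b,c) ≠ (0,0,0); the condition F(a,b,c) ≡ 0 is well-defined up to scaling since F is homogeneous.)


F(1,2,2) ≡ 4 (mod 7); P is NOT on the curve.

Evaluate F(1, 2, 2) term-by-term (mod 7).
  X**3 ↦ 1·1·1·1 = 1
  -2*X**2*Y ↦ -2·1·2·1 = -4
  -2*X**2*Z ↦ -2·1·1·2 = -4
  3*X*Y**2 ↦ 3·1·4·1 = 12
  2*X*Y*Z ↦ 2·1·2·2 = 8
  2*X*Z**2 ↦ 2·1·1·4 = 8
  3*Y**3 ↦ 3·1·8·1 = 24
  2*Y**2*Z ↦ 2·1·4·2 = 16
  -3*Y*Z**2 ↦ -3·1·2·4 = -24
  2*Z**3 ↦ 2·1·1·8 = 16
Sum: F(1, 2, 2) = (1) + (-4) + (-4) + (12) + (8) + (8) + (24) + (16) + (-24) + (16) = 53.
Reducing mod 7: 53 ≡ 4 (mod 7).
Since F(a, b, c) ≡ 4 ≠ 0 (mod 7), P does NOT lie on the curve.


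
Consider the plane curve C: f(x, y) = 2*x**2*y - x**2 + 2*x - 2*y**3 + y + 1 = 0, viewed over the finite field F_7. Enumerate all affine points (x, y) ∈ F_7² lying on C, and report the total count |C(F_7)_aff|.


Affine F_7-points: {(0, 1), (2, 4), (4, 0), (5, 0), (5, 1), (5, 6)}; count = 6.

For each of the 49 pairs (x, y) ∈ F_7², evaluate f(x, y) mod 7. Record the zeros.
  x = 0: [0↦1, 1↦0, 2↦1, 3↦6, 4↦3, 5↦1, 6↦2]  zeros at y ∈ {1}
  x = 1: [0↦2, 1↦3, 2↦6, 3↦6, 4↦5, 5↦5, 6↦1]  zeros at y ∈ ∅
  x = 2: [0↦1, 1↦1, 2↦3, 3↦2, 4↦0, 5↦6, 6↦1]  zeros at y ∈ {4}
  x = 3: [0↦5, 1↦1, 2↦6, 3↦1, 4↦2, 5↦4, 6↦2]  zeros at y ∈ ∅
  x = 4: [0↦0, 1↦3, 2↦1, 3↦3, 4↦4, 5↦6, 6↦4]  zeros at y ∈ {0}
  x = 5: [0↦0, 1↦0, 2↦2, 3↦1, 4↦6, 5↦5, 6↦0]  zeros at y ∈ {0, 1, 6}
  x = 6: [0↦5, 1↦6, 2↦2, 3↦2, 4↦1, 5↦1, 6↦4]  zeros at y ∈ ∅
Collecting zeros: affine points = {(0, 1), (2, 4), (4, 0), (5, 0), (5, 1), (5, 6)}.
Total count |C(F_7)_aff| = 6.


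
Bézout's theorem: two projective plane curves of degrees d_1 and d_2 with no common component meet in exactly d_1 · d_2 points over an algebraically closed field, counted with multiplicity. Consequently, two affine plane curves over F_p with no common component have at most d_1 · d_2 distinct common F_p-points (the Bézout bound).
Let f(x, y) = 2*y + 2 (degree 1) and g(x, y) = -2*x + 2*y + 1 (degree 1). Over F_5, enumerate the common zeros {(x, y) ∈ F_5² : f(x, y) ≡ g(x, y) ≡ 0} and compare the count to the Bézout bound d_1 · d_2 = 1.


Common zeros: {(2, 4)}; count = 1; Bézout bound = 1.

deg(f) = 1, deg(g) = 1, so Bézout bound = 1.
Scan x ∈ F_5. For each x, list the y ∈ F_5 with f(x, y) ≡ 0 and those with g(x, y) ≡ 0 (mod 5); the common zeros in that column are the intersection.
  x = 0: f ≡ 0 at y ∈ {4}; g ≡ 0 at y ∈ {2}; common: ∅.
  x = 1: f ≡ 0 at y ∈ {4}; g ≡ 0 at y ∈ {3}; common: ∅.
  x = 2: f ≡ 0 at y ∈ {4}; g ≡ 0 at y ∈ {4}; common: {4}.
  x = 3: f ≡ 0 at y ∈ {4}; g ≡ 0 at y ∈ {0}; common: ∅.
  x = 4: f ≡ 0 at y ∈ {4}; g ≡ 0 at y ∈ {1}; common: ∅.
Collecting: common zeros = {(2, 4)}, so the count is 1.
Comparison with the Bézout bound: 1 ≤ 1 = deg(f)·deg(g), as expected for curves with no common component (the bound is attained).


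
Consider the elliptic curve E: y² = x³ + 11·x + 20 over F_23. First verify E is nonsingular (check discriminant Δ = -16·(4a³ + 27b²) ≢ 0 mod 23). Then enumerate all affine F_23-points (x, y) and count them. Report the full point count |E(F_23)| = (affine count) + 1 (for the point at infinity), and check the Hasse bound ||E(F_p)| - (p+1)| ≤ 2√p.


Affine points = {(1, 3), (1, 20), (2, 2), (2, 21), (4, 6), (4, 17), (5, 4), (5, 19), (6, 7), (6, 16), (7, 7), (7, 16), (10, 7), (10, 16), (11, 0), (15, 8), (15, 15), (18, 1), (18, 22), (19, 2), (19, 21), (20, 11), (20, 12), (21, 6), (21, 17), (22, 10), (22, 13)}; affine count = 27; |E(F_23)| = 28.

Discriminant check: Δ ∝ 4a³ + 27b² = 4·11³ + 27·20² = 4·1331 + 27·400 ≡ 1 (mod 23). Nonzero ⇒ E is nonsingular.
For each x ∈ F_23, compute rhs = x³ + 11·x + 20 mod 23, then count y ∈ F_23 with y² ≡ rhs.
  x = 0: rhs = 20, matching y values: none (0 points).
  x = 1: rhs = 9, matching y values: 3, 20 (2 points).
  x = 2: rhs = 4, matching y values: 2, 21 (2 points).
  x = 3: rhs = 11, matching y values: none (0 points).
  x = 4: rhs = 13, matching y values: 6, 17 (2 points).
  x = 5: rhs = 16, matching y values: 4, 19 (2 points).
  x = 6: rhs = 3, matching y values: 7, 16 (2 points).
  x = 7: rhs = 3, matching y values: 7, 16 (2 points).
  x = 8: rhs = 22, matching y values: none (0 points).
  x = 9: rhs = 20, matching y values: none (0 points).
  x = 10: rhs = 3, matching y values: 7, 16 (2 points).
  x = 11: rhs = 0, matching y values: 0 (1 points).
  x = 12: rhs = 17, matching y values: none (0 points).
  x = 13: rhs = 14, matching y values: none (0 points).
  x = 14: rhs = 20, matching y values: none (0 points).
  x = 15: rhs = 18, matching y values: 8, 15 (2 points).
  x = 16: rhs = 14, matching y values: none (0 points).
  x = 17: rhs = 14, matching y values: none (0 points).
  x = 18: rhs = 1, matching y values: 1, 22 (2 points).
  x = 19: rhs = 4, matching y values: 2, 21 (2 points).
  x = 20: rhs = 6, matching y values: 11, 12 (2 points).
  x = 21: rhs = 13, matching y values: 6, 17 (2 points).
  x = 22: rhs = 8, matching y values: 10, 13 (2 points).
Total affine count: 27.
Full point count |E(F_23)| = 27 + 1 = 28.
Hasse bound: |28 − (23+1)| = |4| = 4 ≤ 2√23 ≈ 9.5917 ✓.


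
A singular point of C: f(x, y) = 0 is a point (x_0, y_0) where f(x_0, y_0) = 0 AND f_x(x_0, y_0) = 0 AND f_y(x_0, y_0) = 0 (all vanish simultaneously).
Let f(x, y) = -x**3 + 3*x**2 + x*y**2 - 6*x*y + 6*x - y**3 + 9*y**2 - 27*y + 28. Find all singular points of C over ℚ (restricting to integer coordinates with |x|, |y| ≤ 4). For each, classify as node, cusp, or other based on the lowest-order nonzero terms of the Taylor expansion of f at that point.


Singular points: {(1, 3)}; classification: cusp.

Compute partial derivatives:
  f_x = -3*x**2 + 6*x + y**2 - 6*y + 6.
  f_y = 2*x*y - 6*x - 3*y**2 + 18*y - 27.
Scan x_0 ∈ {−4, ..., 4}. For each x_0, f_y(x_0, y) is a polynomial in y; find its integer roots y ∈ {−4, ..., 4}, then test f_x and f at those candidates.
  x = -4: f_y(-4, y) = -3*y**2 + 10*y - 3; vanishes at y ∈ {3}. (-4, 3): f_x = -75 ≠ 0.
  x = -3: f_y(-3, y) = -3*y**2 + 12*y - 9; vanishes at y ∈ {1, 3}. (-3, 1): f_x = -44 ≠ 0; (-3, 3): f_x = -48 ≠ 0.
  x = -2: f_y(-2, y) = -3*y**2 + 14*y - 15; vanishes at y ∈ {3}. (-2, 3): f_x = -27 ≠ 0.
  x = -1: f_y(-1, y) = -3*y**2 + 16*y - 21; vanishes at y ∈ {3}. (-1, 3): f_x = -12 ≠ 0.
  x = 0: f_y(0, y) = -3*y**2 + 18*y - 27; vanishes at y ∈ {3}. (0, 3): f_x = -3 ≠ 0.
  x = 1: f_y(1, y) = -3*y**2 + 20*y - 33; vanishes at y ∈ {3}. (1, 3): f_x = 0, f = 0 — SINGULAR.
  x = 2: f_y(2, y) = -3*y**2 + 22*y - 39; vanishes at y ∈ {3}. (2, 3): f_x = -3 ≠ 0.
  x = 3: f_y(3, y) = -3*y**2 + 24*y - 45; vanishes at y ∈ {3}. (3, 3): f_x = -12 ≠ 0.
  x = 4: f_y(4, y) = -3*y**2 + 26*y - 51; vanishes at y ∈ {3}. (4, 3): f_x = -27 ≠ 0.
Only singular point on the grid: (1, 3).
Classify: substitute x = 1 + u, y = 3 + v and expand: f = -u**3 + u*v**2 - v**3 + v**2.
No constant or linear terms (consistent with a singular point). Quadratic part: v**2. Cubic part: -u**3 + u*v**2 - v**3.
The quadratic part v**2 is a perfect square, so there is a single (double) tangent line v = 0, i.e. y = 3. Restricting the cubic part to that line (v = 0) leaves -u**3 ≠ 0, so f is not divisible by v and the branch is v² ≈ u**3 to lowest order — this is a cusp.
Classification: cusp.


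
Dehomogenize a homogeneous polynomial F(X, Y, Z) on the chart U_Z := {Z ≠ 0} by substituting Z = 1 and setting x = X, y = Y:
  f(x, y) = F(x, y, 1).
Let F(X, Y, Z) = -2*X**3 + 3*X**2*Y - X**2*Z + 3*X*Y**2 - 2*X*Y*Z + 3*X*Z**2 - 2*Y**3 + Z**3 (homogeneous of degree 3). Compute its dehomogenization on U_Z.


f(x, y) = -2*x**3 + 3*x**2*y - x**2 + 3*x*y**2 - 2*x*y + 3*x - 2*y**3 + 1

On U_Z we set Z = 1. Each monomial c·X^i·Y^j·Z^k in F becomes c·x^i·y^j·1^k = c·x^i·y^j.
Substituting Z = 1: F(X, Y, 1) = -2*x**3 + 3*x**2*y - x**2 + 3*x*y**2 - 2*x*y + 3*x - 2*y**3 + 1.
Note: deg(f) ≤ deg(F) = 3; strict inequality happens when F is divisible by Z (lost terms).


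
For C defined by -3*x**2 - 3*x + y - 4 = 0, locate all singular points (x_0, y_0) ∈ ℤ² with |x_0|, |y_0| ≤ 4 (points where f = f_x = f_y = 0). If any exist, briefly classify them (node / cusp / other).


No singular points in the scanned grid; C is smooth there.

Compute partial derivatives:
  f_x = -6*x - 3.
  f_y = 1.
f_y = 1 is a nonzero constant, so f_y never vanishes: no point (x, y) can satisfy f = f_x = f_y = 0. In particular no (x, y) ∈ {−4, ..., 4}² is singular; the curve is smooth.


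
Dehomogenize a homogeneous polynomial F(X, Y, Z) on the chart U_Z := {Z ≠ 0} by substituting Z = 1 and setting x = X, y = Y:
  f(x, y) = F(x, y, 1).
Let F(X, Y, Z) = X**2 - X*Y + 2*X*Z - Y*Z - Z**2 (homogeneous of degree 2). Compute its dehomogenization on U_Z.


f(x, y) = x**2 - x*y + 2*x - y - 1

On U_Z we set Z = 1. Each monomial c·X^i·Y^j·Z^k in F becomes c·x^i·y^j·1^k = c·x^i·y^j.
Substituting Z = 1: F(X, Y, 1) = x**2 - x*y + 2*x - y - 1.
Note: deg(f) ≤ deg(F) = 2; strict inequality happens when F is divisible by Z (lost terms).


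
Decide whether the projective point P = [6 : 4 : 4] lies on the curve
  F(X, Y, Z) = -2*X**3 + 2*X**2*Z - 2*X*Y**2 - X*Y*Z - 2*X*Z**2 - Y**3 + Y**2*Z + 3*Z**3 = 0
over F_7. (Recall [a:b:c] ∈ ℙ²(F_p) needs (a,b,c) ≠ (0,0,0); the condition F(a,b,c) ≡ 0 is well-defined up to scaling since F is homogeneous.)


F(6,4,4) ≡ 2 (mod 7); P is NOT on the curve.

Evaluate F(6, 4, 4) term-by-term (mod 7).
  -2*X**3 ↦ -2·216·1·1 = -432
  2*X**2*Z ↦ 2·36·1·4 = 288
  -2*X*Y**2 ↦ -2·6·16·1 = -192
  -X*Y*Z ↦ -1·6·4·4 = -96
  -2*X*Z**2 ↦ -2·6·1·16 = -192
  -Y**3 ↦ -1·1·64·1 = -64
  Y**2*Z ↦ 1·1·16·4 = 64
  3*Z**3 ↦ 3·1·1·64 = 192
Sum: F(6, 4, 4) = (-432) + (288) + (-192) + (-96) + (-192) + (-64) + (64) + (192) = -432.
Reducing mod 7: -432 ≡ 2 (mod 7).
Since F(a, b, c) ≡ 2 ≠ 0 (mod 7), P does NOT lie on the curve.


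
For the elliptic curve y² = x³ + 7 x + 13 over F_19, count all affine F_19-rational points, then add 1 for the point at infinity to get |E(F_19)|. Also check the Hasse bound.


Affine points = {(2, 4), (2, 15), (3, 2), (3, 17), (6, 9), (6, 10), (7, 5), (7, 14), (8, 7), (8, 12), (9, 8), (9, 11), (10, 0), (12, 1), (12, 18), (14, 9), (14, 10), (15, 4), (15, 15), (18, 9), (18, 10)}; affine count = 21; |E(F_19)| = 22.

Discriminant check: Δ ∝ 4a³ + 27b² = 4·7³ + 27·13² = 4·343 + 27·169 ≡ 7 (mod 19). Nonzero ⇒ E is nonsingular.
For each x ∈ F_19, compute rhs = x³ + 7·x + 13 mod 19, then count y ∈ F_19 with y² ≡ rhs.
  x = 0: rhs = 13, matching y values: none (0 points).
  x = 1: rhs = 2, matching y values: none (0 points).
  x = 2: rhs = 16, matching y values: 4, 15 (2 points).
  x = 3: rhs = 4, matching y values: 2, 17 (2 points).
  x = 4: rhs = 10, matching y values: none (0 points).
  x = 5: rhs = 2, matching y values: none (0 points).
  x = 6: rhs = 5, matching y values: 9, 10 (2 points).
  x = 7: rhs = 6, matching y values: 5, 14 (2 points).
  x = 8: rhs = 11, matching y values: 7, 12 (2 points).
  x = 9: rhs = 7, matching y values: 8, 11 (2 points).
  x = 10: rhs = 0, matching y values: 0 (1 points).
  x = 11: rhs = 15, matching y values: none (0 points).
  x = 12: rhs = 1, matching y values: 1, 18 (2 points).
  x = 13: rhs = 2, matching y values: none (0 points).
  x = 14: rhs = 5, matching y values: 9, 10 (2 points).
  x = 15: rhs = 16, matching y values: 4, 15 (2 points).
  x = 16: rhs = 3, matching y values: none (0 points).
  x = 17: rhs = 10, matching y values: none (0 points).
  x = 18: rhs = 5, matching y values: 9, 10 (2 points).
Total affine count: 21.
Full point count |E(F_19)| = 21 + 1 = 22.
Hasse bound: |22 − (19+1)| = |2| = 2 ≤ 2√19 ≈ 8.7178 ✓.


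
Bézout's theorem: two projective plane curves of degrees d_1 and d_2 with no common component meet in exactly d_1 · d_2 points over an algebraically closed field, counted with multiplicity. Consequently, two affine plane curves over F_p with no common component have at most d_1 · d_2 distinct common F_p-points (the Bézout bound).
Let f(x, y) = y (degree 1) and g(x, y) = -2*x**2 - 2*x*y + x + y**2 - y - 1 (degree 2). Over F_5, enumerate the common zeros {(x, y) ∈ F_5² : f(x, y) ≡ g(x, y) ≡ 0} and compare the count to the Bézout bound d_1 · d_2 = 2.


Common zeros: ∅; count = 0; Bézout bound = 2.

deg(f) = 1, deg(g) = 2, so Bézout bound = 2.
Scan x ∈ F_5. For each x, list the y ∈ F_5 with f(x, y) ≡ 0 and those with g(x, y) ≡ 0 (mod 5); the common zeros in that column are the intersection.
  x = 0: f ≡ 0 at y ∈ {0}; g ≡ 0 at y ∈ {3}; common: ∅.
  x = 1: f ≡ 0 at y ∈ {0}; g ≡ 0 at y ∈ ∅; common: ∅.
  x = 2: f ≡ 0 at y ∈ {0}; g ≡ 0 at y ∈ ∅; common: ∅.
  x = 3: f ≡ 0 at y ∈ {0}; g ≡ 0 at y ∈ ∅; common: ∅.
  x = 4: f ≡ 0 at y ∈ {0}; g ≡ 0 at y ∈ ∅; common: ∅.
Collecting: common zeros = ∅, so the count is 0.
Comparison with the Bézout bound: 0 ≤ 2 = deg(f)·deg(g), as expected for curves with no common component (the affine F_5-count falls short of the bound because intersections may lie at infinity, over extension fields, or carry multiplicity).


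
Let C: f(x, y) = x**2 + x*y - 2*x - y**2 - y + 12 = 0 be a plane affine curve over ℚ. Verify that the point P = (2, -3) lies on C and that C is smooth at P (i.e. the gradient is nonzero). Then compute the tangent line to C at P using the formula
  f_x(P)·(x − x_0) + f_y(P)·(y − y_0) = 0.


Tangent line at P: -x + 7*y + 23 = 0.

Step 1: f(2, -3) = 0, so P lies on C.
Step 2: partial derivatives
  f_x(x, y) = 2*x + y - 2, f_y(x, y) = x - 2*y - 1.
  f_x(P) = -1, f_y(P) = 7 (gradient nonzero, so P is smooth).
Step 3: tangent line at P: -1·(x − 2) + 7·(y − -3) = 0.
Expanding: -x + 7*y + 23 = 0.


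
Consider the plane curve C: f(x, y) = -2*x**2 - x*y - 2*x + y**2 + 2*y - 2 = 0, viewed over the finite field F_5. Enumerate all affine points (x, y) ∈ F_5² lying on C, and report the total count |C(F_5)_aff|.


Affine F_5-points: {(1, 2), (2, 2), (2, 3), (3, 3)}; count = 4.

For each of the 25 pairs (x, y) ∈ F_5², evaluate f(x, y) mod 5. Record the zeros.
  x = 0: [0↦3, 1↦1, 2↦1, 3↦3, 4↦2]  zeros at y ∈ ∅
  x = 1: [0↦4, 1↦1, 2↦0, 3↦1, 4↦4]  zeros at y ∈ {2}
  x = 2: [0↦1, 1↦2, 2↦0, 3↦0, 4↦2]  zeros at y ∈ {2, 3}
  x = 3: [0↦4, 1↦4, 2↦1, 3↦0, 4↦1]  zeros at y ∈ {3}
  x = 4: [0↦3, 1↦2, 2↦3, 3↦1, 4↦1]  zeros at y ∈ ∅
Collecting zeros: affine points = {(1, 2), (2, 2), (2, 3), (3, 3)}.
Total count |C(F_5)_aff| = 4.


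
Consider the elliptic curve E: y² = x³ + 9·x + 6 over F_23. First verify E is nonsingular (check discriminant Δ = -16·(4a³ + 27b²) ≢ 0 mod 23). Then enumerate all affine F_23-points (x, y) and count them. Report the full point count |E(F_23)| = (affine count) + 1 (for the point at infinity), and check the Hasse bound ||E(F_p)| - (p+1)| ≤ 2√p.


Affine points = {(0, 11), (0, 12), (1, 4), (1, 19), (2, 3), (2, 20), (6, 0), (12, 5), (12, 18), (14, 1), (14, 22), (17, 9), (17, 14), (21, 7), (21, 16)}; affine count = 15; |E(F_23)| = 16.

Discriminant check: Δ ∝ 4a³ + 27b² = 4·9³ + 27·6² = 4·729 + 27·36 ≡ 1 (mod 23). Nonzero ⇒ E is nonsingular.
For each x ∈ F_23, compute rhs = x³ + 9·x + 6 mod 23, then count y ∈ F_23 with y² ≡ rhs.
  x = 0: rhs = 6, matching y values: 11, 12 (2 points).
  x = 1: rhs = 16, matching y values: 4, 19 (2 points).
  x = 2: rhs = 9, matching y values: 3, 20 (2 points).
  x = 3: rhs = 14, matching y values: none (0 points).
  x = 4: rhs = 14, matching y values: none (0 points).
  x = 5: rhs = 15, matching y values: none (0 points).
  x = 6: rhs = 0, matching y values: 0 (1 points).
  x = 7: rhs = 21, matching y values: none (0 points).
  x = 8: rhs = 15, matching y values: none (0 points).
  x = 9: rhs = 11, matching y values: none (0 points).
  x = 10: rhs = 15, matching y values: none (0 points).
  x = 11: rhs = 10, matching y values: none (0 points).
  x = 12: rhs = 2, matching y values: 5, 18 (2 points).
  x = 13: rhs = 20, matching y values: none (0 points).
  x = 14: rhs = 1, matching y values: 1, 22 (2 points).
  x = 15: rhs = 20, matching y values: none (0 points).
  x = 16: rhs = 14, matching y values: none (0 points).
  x = 17: rhs = 12, matching y values: 9, 14 (2 points).
  x = 18: rhs = 20, matching y values: none (0 points).
  x = 19: rhs = 21, matching y values: none (0 points).
  x = 20: rhs = 21, matching y values: none (0 points).
  x = 21: rhs = 3, matching y values: 7, 16 (2 points).
  x = 22: rhs = 19, matching y values: none (0 points).
Total affine count: 15.
Full point count |E(F_23)| = 15 + 1 = 16.
Hasse bound: |16 − (23+1)| = |-8| = 8 ≤ 2√23 ≈ 9.5917 ✓.


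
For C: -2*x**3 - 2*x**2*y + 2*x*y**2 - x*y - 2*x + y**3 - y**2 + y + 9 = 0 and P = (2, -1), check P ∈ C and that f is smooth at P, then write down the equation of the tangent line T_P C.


Tangent line at P: -15*x - 12*y + 18 = 0.

Step 1: f(2, -1) = 0, so P lies on C.
Step 2: partial derivatives
  f_x(x, y) = -6*x**2 - 4*x*y + 2*y**2 - y - 2, f_y(x, y) = -2*x**2 + 4*x*y - x + 3*y**2 - 2*y + 1.
  f_x(P) = -15, f_y(P) = -12 (gradient nonzero, so P is smooth).
Step 3: tangent line at P: -15·(x − 2) + -12·(y − -1) = 0.
Expanding: -15*x - 12*y + 18 = 0.


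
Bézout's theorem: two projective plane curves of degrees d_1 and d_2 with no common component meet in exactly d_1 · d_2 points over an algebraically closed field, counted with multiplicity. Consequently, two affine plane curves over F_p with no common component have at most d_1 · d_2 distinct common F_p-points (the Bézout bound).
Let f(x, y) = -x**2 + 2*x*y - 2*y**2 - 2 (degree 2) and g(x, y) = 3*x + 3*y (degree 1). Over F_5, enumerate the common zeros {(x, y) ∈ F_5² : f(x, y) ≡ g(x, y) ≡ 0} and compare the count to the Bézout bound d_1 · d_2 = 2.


Common zeros: ∅; count = 0; Bézout bound = 2.

deg(f) = 2, deg(g) = 1, so Bézout bound = 2.
Scan x ∈ F_5. For each x, list the y ∈ F_5 with f(x, y) ≡ 0 and those with g(x, y) ≡ 0 (mod 5); the common zeros in that column are the intersection.
  x = 0: f ≡ 0 at y ∈ {2, 3}; g ≡ 0 at y ∈ {0}; common: ∅.
  x = 1: f ≡ 0 at y ∈ {3}; g ≡ 0 at y ∈ {4}; common: ∅.
  x = 2: f ≡ 0 at y ∈ ∅; g ≡ 0 at y ∈ {3}; common: ∅.
  x = 3: f ≡ 0 at y ∈ ∅; g ≡ 0 at y ∈ {2}; common: ∅.
  x = 4: f ≡ 0 at y ∈ {2}; g ≡ 0 at y ∈ {1}; common: ∅.
Collecting: common zeros = ∅, so the count is 0.
Comparison with the Bézout bound: 0 ≤ 2 = deg(f)·deg(g), as expected for curves with no common component (the affine F_5-count falls short of the bound because intersections may lie at infinity, over extension fields, or carry multiplicity).


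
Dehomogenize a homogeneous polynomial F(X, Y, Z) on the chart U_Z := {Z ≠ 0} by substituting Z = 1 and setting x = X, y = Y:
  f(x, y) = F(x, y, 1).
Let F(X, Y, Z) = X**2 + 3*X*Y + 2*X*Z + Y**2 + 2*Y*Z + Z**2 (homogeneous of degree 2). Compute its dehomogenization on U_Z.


f(x, y) = x**2 + 3*x*y + 2*x + y**2 + 2*y + 1

On U_Z we set Z = 1. Each monomial c·X^i·Y^j·Z^k in F becomes c·x^i·y^j·1^k = c·x^i·y^j.
Substituting Z = 1: F(X, Y, 1) = x**2 + 3*x*y + 2*x + y**2 + 2*y + 1.
Note: deg(f) ≤ deg(F) = 2; strict inequality happens when F is divisible by Z (lost terms).
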